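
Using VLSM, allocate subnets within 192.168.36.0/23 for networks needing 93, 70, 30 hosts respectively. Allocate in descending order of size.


93 hosts -> /25 (126 usable): 192.168.36.0/25
70 hosts -> /25 (126 usable): 192.168.36.128/25
30 hosts -> /27 (30 usable): 192.168.37.0/27
Allocation: 192.168.36.0/25 (93 hosts, 126 usable); 192.168.36.128/25 (70 hosts, 126 usable); 192.168.37.0/27 (30 hosts, 30 usable)


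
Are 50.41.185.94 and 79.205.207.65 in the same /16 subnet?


Mask: 255.255.0.0
50.41.185.94 AND mask = 50.41.0.0
79.205.207.65 AND mask = 79.205.0.0
No, different subnets (50.41.0.0 vs 79.205.0.0)


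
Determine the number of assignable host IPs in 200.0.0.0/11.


Host bits = 32 - 11 = 21
Total addresses = 2^21 = 2097152
Usable = total - 2 (network and broadcast)
Usable hosts: 2097150


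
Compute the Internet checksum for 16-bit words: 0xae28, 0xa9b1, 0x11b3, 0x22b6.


Sum all words (with carry folding):
+ 0xae28 = 0xae28
+ 0xa9b1 = 0x57da
+ 0x11b3 = 0x698d
+ 0x22b6 = 0x8c43
One's complement: ~0x8c43
Checksum = 0x73bc


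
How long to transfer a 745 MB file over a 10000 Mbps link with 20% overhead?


Effective throughput = 10000 * (1 - 20/100) = 8000 Mbps
File size in Mb = 745 * 8 = 5960 Mb
Time = 5960 / 8000
Time = 0.745 seconds


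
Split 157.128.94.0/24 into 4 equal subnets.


New prefix = 24 + 2 = 26
Each subnet has 64 addresses
  157.128.94.0/26
  157.128.94.64/26
  157.128.94.128/26
  157.128.94.192/26
Subnets: 157.128.94.0/26, 157.128.94.64/26, 157.128.94.128/26, 157.128.94.192/26


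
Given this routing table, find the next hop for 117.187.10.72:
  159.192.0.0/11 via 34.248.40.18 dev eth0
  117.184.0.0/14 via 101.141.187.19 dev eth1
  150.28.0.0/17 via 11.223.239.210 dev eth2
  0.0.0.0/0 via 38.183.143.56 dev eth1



Longest prefix match for 117.187.10.72:
  /11 159.192.0.0: no
  /14 117.184.0.0: MATCH
  /17 150.28.0.0: no
  /0 0.0.0.0: MATCH
Selected: next-hop 101.141.187.19 via eth1 (matched /14)


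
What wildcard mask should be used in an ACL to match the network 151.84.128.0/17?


Subnet mask: 255.255.128.0
Wildcard = 255.255.255.255 - subnet mask
255 - 255 = 0
255 - 255 = 0
255 - 128 = 127
255 - 0 = 255
Wildcard: 0.0.127.255


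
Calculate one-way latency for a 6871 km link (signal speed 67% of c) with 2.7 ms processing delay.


Speed = 0.67 * 3e5 km/s = 201000 km/s
Propagation delay = 6871 / 201000 = 0.0342 s = 34.1841 ms
Processing delay = 2.7 ms
Total one-way latency = 36.8841 ms


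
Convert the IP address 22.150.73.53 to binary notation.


22 = 00010110
150 = 10010110
73 = 01001001
53 = 00110101
Binary: 00010110.10010110.01001001.00110101


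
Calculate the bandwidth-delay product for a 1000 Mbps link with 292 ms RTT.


BDP = bandwidth * RTT
= 1000 Mbps * 292 ms
= 1000 * 1e6 * 292 / 1000 bits
= 292000000 bits
= 36500000 bytes
= 35644.5312 KB
BDP = 292000000 bits (36500000 bytes)


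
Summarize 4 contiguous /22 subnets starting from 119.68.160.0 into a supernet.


Original prefix: /22
Number of subnets: 4 = 2^2
New prefix = 22 - 2 = 20
Supernet: 119.68.160.0/20


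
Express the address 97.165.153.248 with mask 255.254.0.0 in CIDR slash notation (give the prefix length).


Binary: 11111111.11111110.00000000.00000000
Count leading 1s
Prefix: /15


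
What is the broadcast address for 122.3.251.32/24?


Network: 122.3.251.0/24
Host bits = 8
Set all host bits to 1:
Broadcast: 122.3.251.255


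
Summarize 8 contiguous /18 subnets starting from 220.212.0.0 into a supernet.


Original prefix: /18
Number of subnets: 8 = 2^3
New prefix = 18 - 3 = 15
Supernet: 220.212.0.0/15


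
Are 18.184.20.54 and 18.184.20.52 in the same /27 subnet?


Mask: 255.255.255.224
18.184.20.54 AND mask = 18.184.20.32
18.184.20.52 AND mask = 18.184.20.32
Yes, same subnet (18.184.20.32)


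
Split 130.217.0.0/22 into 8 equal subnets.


New prefix = 22 + 3 = 25
Each subnet has 128 addresses
  130.217.0.0/25
  130.217.0.128/25
  130.217.1.0/25
  130.217.1.128/25
  130.217.2.0/25
  130.217.2.128/25
  130.217.3.0/25
  130.217.3.128/25
Subnets: 130.217.0.0/25, 130.217.0.128/25, 130.217.1.0/25, 130.217.1.128/25, 130.217.2.0/25, 130.217.2.128/25, 130.217.3.0/25, 130.217.3.128/25


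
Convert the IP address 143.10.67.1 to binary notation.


143 = 10001111
10 = 00001010
67 = 01000011
1 = 00000001
Binary: 10001111.00001010.01000011.00000001


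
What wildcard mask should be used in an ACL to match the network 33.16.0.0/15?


Subnet mask: 255.254.0.0
Wildcard = 255.255.255.255 - subnet mask
255 - 255 = 0
255 - 254 = 1
255 - 0 = 255
255 - 0 = 255
Wildcard: 0.1.255.255


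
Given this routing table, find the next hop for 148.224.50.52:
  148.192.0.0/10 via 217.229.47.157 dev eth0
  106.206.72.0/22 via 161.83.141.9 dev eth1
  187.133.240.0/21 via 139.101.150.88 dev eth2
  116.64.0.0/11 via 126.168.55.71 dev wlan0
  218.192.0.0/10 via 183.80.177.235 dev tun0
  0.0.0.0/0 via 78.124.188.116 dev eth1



Longest prefix match for 148.224.50.52:
  /10 148.192.0.0: MATCH
  /22 106.206.72.0: no
  /21 187.133.240.0: no
  /11 116.64.0.0: no
  /10 218.192.0.0: no
  /0 0.0.0.0: MATCH
Selected: next-hop 217.229.47.157 via eth0 (matched /10)


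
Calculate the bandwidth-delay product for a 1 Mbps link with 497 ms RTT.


BDP = bandwidth * RTT
= 1 Mbps * 497 ms
= 1 * 1e6 * 497 / 1000 bits
= 497000 bits
= 62125 bytes
= 60.6689 KB
BDP = 497000 bits (62125 bytes)


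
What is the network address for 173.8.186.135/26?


IP:   10101101.00001000.10111010.10000111
Mask: 11111111.11111111.11111111.11000000
AND operation:
Net:  10101101.00001000.10111010.10000000
Network: 173.8.186.128/26


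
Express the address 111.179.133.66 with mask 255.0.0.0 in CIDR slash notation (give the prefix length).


Binary: 11111111.00000000.00000000.00000000
Count leading 1s
Prefix: /8


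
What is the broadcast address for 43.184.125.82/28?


Network: 43.184.125.80/28
Host bits = 4
Set all host bits to 1:
Broadcast: 43.184.125.95


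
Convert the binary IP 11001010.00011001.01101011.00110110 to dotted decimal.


11001010 = 202
00011001 = 25
01101011 = 107
00110110 = 54
IP: 202.25.107.54


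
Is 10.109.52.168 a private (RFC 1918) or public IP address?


RFC 1918 private ranges:
  10.0.0.0/8 (10.0.0.0 - 10.255.255.255)
  172.16.0.0/12 (172.16.0.0 - 172.31.255.255)
  192.168.0.0/16 (192.168.0.0 - 192.168.255.255)
Private (in 10.0.0.0/8)


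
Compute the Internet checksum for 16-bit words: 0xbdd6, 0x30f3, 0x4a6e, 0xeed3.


Sum all words (with carry folding):
+ 0xbdd6 = 0xbdd6
+ 0x30f3 = 0xeec9
+ 0x4a6e = 0x3938
+ 0xeed3 = 0x280c
One's complement: ~0x280c
Checksum = 0xd7f3


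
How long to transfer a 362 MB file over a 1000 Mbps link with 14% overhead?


Effective throughput = 1000 * (1 - 14/100) = 860 Mbps
File size in Mb = 362 * 8 = 2896 Mb
Time = 2896 / 860
Time = 3.3674 seconds


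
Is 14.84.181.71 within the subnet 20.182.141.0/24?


Subnet network: 20.182.141.0
Test IP AND mask: 14.84.181.0
No, 14.84.181.71 is not in 20.182.141.0/24


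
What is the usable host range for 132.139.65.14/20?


Network: 132.139.64.0
Broadcast: 132.139.79.255
First usable = network + 1
Last usable = broadcast - 1
Range: 132.139.64.1 to 132.139.79.254


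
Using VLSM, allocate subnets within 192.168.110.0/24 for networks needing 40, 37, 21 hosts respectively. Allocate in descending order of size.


40 hosts -> /26 (62 usable): 192.168.110.0/26
37 hosts -> /26 (62 usable): 192.168.110.64/26
21 hosts -> /27 (30 usable): 192.168.110.128/27
Allocation: 192.168.110.0/26 (40 hosts, 62 usable); 192.168.110.64/26 (37 hosts, 62 usable); 192.168.110.128/27 (21 hosts, 30 usable)


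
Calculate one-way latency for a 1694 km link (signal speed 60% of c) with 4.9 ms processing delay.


Speed = 0.6 * 3e5 km/s = 180000 km/s
Propagation delay = 1694 / 180000 = 0.0094 s = 9.4111 ms
Processing delay = 4.9 ms
Total one-way latency = 14.3111 ms


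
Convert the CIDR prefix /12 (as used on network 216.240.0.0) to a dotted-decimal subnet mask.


/12 means 12 network bits, 20 host bits
Binary: 11111111111100000000000000000000
Mask: 255.240.0.0


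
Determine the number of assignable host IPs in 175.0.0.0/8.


Host bits = 32 - 8 = 24
Total addresses = 2^24 = 16777216
Usable = total - 2 (network and broadcast)
Usable hosts: 16777214


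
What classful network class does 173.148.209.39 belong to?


First octet: 173
Binary: 10101101
10xxxxxx -> Class B (128-191)
Class B, default mask 255.255.0.0 (/16)


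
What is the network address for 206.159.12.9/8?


IP:   11001110.10011111.00001100.00001001
Mask: 11111111.00000000.00000000.00000000
AND operation:
Net:  11001110.00000000.00000000.00000000
Network: 206.0.0.0/8


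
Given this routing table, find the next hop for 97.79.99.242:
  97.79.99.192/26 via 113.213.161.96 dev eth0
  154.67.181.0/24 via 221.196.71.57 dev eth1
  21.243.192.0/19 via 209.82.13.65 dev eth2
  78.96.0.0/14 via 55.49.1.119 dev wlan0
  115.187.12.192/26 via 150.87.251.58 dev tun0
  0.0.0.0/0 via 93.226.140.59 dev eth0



Longest prefix match for 97.79.99.242:
  /26 97.79.99.192: MATCH
  /24 154.67.181.0: no
  /19 21.243.192.0: no
  /14 78.96.0.0: no
  /26 115.187.12.192: no
  /0 0.0.0.0: MATCH
Selected: next-hop 113.213.161.96 via eth0 (matched /26)


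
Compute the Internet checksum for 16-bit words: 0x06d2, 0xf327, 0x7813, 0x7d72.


Sum all words (with carry folding):
+ 0x06d2 = 0x06d2
+ 0xf327 = 0xf9f9
+ 0x7813 = 0x720d
+ 0x7d72 = 0xef7f
One's complement: ~0xef7f
Checksum = 0x1080


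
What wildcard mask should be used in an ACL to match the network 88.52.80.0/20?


Subnet mask: 255.255.240.0
Wildcard = 255.255.255.255 - subnet mask
255 - 255 = 0
255 - 255 = 0
255 - 240 = 15
255 - 0 = 255
Wildcard: 0.0.15.255


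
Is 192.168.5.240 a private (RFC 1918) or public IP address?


RFC 1918 private ranges:
  10.0.0.0/8 (10.0.0.0 - 10.255.255.255)
  172.16.0.0/12 (172.16.0.0 - 172.31.255.255)
  192.168.0.0/16 (192.168.0.0 - 192.168.255.255)
Private (in 192.168.0.0/16)


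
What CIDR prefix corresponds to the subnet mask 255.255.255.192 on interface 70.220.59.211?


Binary: 11111111.11111111.11111111.11000000
Count leading 1s
Prefix: /26


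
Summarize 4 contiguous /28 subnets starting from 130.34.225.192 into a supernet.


Original prefix: /28
Number of subnets: 4 = 2^2
New prefix = 28 - 2 = 26
Supernet: 130.34.225.192/26


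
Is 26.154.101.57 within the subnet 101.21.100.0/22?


Subnet network: 101.21.100.0
Test IP AND mask: 26.154.100.0
No, 26.154.101.57 is not in 101.21.100.0/22


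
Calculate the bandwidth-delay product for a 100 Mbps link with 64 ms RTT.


BDP = bandwidth * RTT
= 100 Mbps * 64 ms
= 100 * 1e6 * 64 / 1000 bits
= 6400000 bits
= 800000 bytes
= 781.25 KB
BDP = 6400000 bits (800000 bytes)


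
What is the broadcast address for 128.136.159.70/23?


Network: 128.136.158.0/23
Host bits = 9
Set all host bits to 1:
Broadcast: 128.136.159.255


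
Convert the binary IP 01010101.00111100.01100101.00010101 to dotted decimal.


01010101 = 85
00111100 = 60
01100101 = 101
00010101 = 21
IP: 85.60.101.21


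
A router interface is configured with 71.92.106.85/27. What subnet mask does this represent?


/27 means 27 network bits, 5 host bits
Binary: 11111111111111111111111111100000
Mask: 255.255.255.224


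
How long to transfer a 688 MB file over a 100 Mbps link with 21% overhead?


Effective throughput = 100 * (1 - 21/100) = 79 Mbps
File size in Mb = 688 * 8 = 5504 Mb
Time = 5504 / 79
Time = 69.6709 seconds


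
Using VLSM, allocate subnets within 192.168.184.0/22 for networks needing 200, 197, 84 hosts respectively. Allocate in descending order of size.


200 hosts -> /24 (254 usable): 192.168.184.0/24
197 hosts -> /24 (254 usable): 192.168.185.0/24
84 hosts -> /25 (126 usable): 192.168.186.0/25
Allocation: 192.168.184.0/24 (200 hosts, 254 usable); 192.168.185.0/24 (197 hosts, 254 usable); 192.168.186.0/25 (84 hosts, 126 usable)


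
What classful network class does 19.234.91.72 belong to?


First octet: 19
Binary: 00010011
0xxxxxxx -> Class A (1-126)
Class A, default mask 255.0.0.0 (/8)


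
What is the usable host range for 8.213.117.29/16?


Network: 8.213.0.0
Broadcast: 8.213.255.255
First usable = network + 1
Last usable = broadcast - 1
Range: 8.213.0.1 to 8.213.255.254


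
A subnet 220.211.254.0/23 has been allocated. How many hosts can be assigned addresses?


Host bits = 32 - 23 = 9
Total addresses = 2^9 = 512
Usable = total - 2 (network and broadcast)
Usable hosts: 510


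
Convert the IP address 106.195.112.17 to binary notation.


106 = 01101010
195 = 11000011
112 = 01110000
17 = 00010001
Binary: 01101010.11000011.01110000.00010001


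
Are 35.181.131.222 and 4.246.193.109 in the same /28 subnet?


Mask: 255.255.255.240
35.181.131.222 AND mask = 35.181.131.208
4.246.193.109 AND mask = 4.246.193.96
No, different subnets (35.181.131.208 vs 4.246.193.96)


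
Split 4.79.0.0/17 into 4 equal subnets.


New prefix = 17 + 2 = 19
Each subnet has 8192 addresses
  4.79.0.0/19
  4.79.32.0/19
  4.79.64.0/19
  4.79.96.0/19
Subnets: 4.79.0.0/19, 4.79.32.0/19, 4.79.64.0/19, 4.79.96.0/19


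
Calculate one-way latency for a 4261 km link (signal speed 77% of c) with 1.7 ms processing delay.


Speed = 0.77 * 3e5 km/s = 231000 km/s
Propagation delay = 4261 / 231000 = 0.0184 s = 18.4459 ms
Processing delay = 1.7 ms
Total one-way latency = 20.1459 ms


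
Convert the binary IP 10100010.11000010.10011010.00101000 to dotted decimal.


10100010 = 162
11000010 = 194
10011010 = 154
00101000 = 40
IP: 162.194.154.40


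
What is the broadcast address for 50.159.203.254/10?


Network: 50.128.0.0/10
Host bits = 22
Set all host bits to 1:
Broadcast: 50.191.255.255


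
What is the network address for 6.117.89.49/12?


IP:   00000110.01110101.01011001.00110001
Mask: 11111111.11110000.00000000.00000000
AND operation:
Net:  00000110.01110000.00000000.00000000
Network: 6.112.0.0/12


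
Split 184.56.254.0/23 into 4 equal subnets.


New prefix = 23 + 2 = 25
Each subnet has 128 addresses
  184.56.254.0/25
  184.56.254.128/25
  184.56.255.0/25
  184.56.255.128/25
Subnets: 184.56.254.0/25, 184.56.254.128/25, 184.56.255.0/25, 184.56.255.128/25


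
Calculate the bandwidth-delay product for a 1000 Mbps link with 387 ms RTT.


BDP = bandwidth * RTT
= 1000 Mbps * 387 ms
= 1000 * 1e6 * 387 / 1000 bits
= 387000000 bits
= 48375000 bytes
= 47241.2109 KB
BDP = 387000000 bits (48375000 bytes)


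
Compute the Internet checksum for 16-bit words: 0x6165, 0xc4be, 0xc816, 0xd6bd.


Sum all words (with carry folding):
+ 0x6165 = 0x6165
+ 0xc4be = 0x2624
+ 0xc816 = 0xee3a
+ 0xd6bd = 0xc4f8
One's complement: ~0xc4f8
Checksum = 0x3b07


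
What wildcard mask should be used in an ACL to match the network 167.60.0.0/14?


Subnet mask: 255.252.0.0
Wildcard = 255.255.255.255 - subnet mask
255 - 255 = 0
255 - 252 = 3
255 - 0 = 255
255 - 0 = 255
Wildcard: 0.3.255.255


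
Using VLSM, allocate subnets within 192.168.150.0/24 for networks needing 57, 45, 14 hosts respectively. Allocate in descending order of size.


57 hosts -> /26 (62 usable): 192.168.150.0/26
45 hosts -> /26 (62 usable): 192.168.150.64/26
14 hosts -> /28 (14 usable): 192.168.150.128/28
Allocation: 192.168.150.0/26 (57 hosts, 62 usable); 192.168.150.64/26 (45 hosts, 62 usable); 192.168.150.128/28 (14 hosts, 14 usable)


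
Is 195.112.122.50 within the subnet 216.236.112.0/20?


Subnet network: 216.236.112.0
Test IP AND mask: 195.112.112.0
No, 195.112.122.50 is not in 216.236.112.0/20


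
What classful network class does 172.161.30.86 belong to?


First octet: 172
Binary: 10101100
10xxxxxx -> Class B (128-191)
Class B, default mask 255.255.0.0 (/16)


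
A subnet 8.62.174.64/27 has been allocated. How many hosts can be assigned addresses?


Host bits = 32 - 27 = 5
Total addresses = 2^5 = 32
Usable = total - 2 (network and broadcast)
Usable hosts: 30


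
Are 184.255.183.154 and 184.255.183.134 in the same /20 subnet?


Mask: 255.255.240.0
184.255.183.154 AND mask = 184.255.176.0
184.255.183.134 AND mask = 184.255.176.0
Yes, same subnet (184.255.176.0)


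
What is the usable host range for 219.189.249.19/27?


Network: 219.189.249.0
Broadcast: 219.189.249.31
First usable = network + 1
Last usable = broadcast - 1
Range: 219.189.249.1 to 219.189.249.30


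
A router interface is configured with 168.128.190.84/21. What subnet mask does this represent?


/21 means 21 network bits, 11 host bits
Binary: 11111111111111111111100000000000
Mask: 255.255.248.0


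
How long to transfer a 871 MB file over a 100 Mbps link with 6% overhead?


Effective throughput = 100 * (1 - 6/100) = 94 Mbps
File size in Mb = 871 * 8 = 6968 Mb
Time = 6968 / 94
Time = 74.1277 seconds


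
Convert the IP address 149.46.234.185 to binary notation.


149 = 10010101
46 = 00101110
234 = 11101010
185 = 10111001
Binary: 10010101.00101110.11101010.10111001


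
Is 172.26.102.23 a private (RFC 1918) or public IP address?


RFC 1918 private ranges:
  10.0.0.0/8 (10.0.0.0 - 10.255.255.255)
  172.16.0.0/12 (172.16.0.0 - 172.31.255.255)
  192.168.0.0/16 (192.168.0.0 - 192.168.255.255)
Private (in 172.16.0.0/12)


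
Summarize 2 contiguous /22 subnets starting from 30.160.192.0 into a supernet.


Original prefix: /22
Number of subnets: 2 = 2^1
New prefix = 22 - 1 = 21
Supernet: 30.160.192.0/21


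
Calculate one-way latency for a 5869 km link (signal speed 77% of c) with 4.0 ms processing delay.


Speed = 0.77 * 3e5 km/s = 231000 km/s
Propagation delay = 5869 / 231000 = 0.0254 s = 25.4069 ms
Processing delay = 4.0 ms
Total one-way latency = 29.4069 ms


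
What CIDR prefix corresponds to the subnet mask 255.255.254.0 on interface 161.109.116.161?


Binary: 11111111.11111111.11111110.00000000
Count leading 1s
Prefix: /23


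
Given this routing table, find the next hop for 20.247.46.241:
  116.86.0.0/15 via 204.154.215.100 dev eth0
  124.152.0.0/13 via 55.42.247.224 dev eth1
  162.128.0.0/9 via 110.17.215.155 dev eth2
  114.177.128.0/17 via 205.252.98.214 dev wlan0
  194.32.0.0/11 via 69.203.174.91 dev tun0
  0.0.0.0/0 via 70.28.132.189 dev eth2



Longest prefix match for 20.247.46.241:
  /15 116.86.0.0: no
  /13 124.152.0.0: no
  /9 162.128.0.0: no
  /17 114.177.128.0: no
  /11 194.32.0.0: no
  /0 0.0.0.0: MATCH
Selected: next-hop 70.28.132.189 via eth2 (matched /0)


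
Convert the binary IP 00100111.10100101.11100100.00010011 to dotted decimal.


00100111 = 39
10100101 = 165
11100100 = 228
00010011 = 19
IP: 39.165.228.19


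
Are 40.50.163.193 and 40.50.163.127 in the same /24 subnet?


Mask: 255.255.255.0
40.50.163.193 AND mask = 40.50.163.0
40.50.163.127 AND mask = 40.50.163.0
Yes, same subnet (40.50.163.0)


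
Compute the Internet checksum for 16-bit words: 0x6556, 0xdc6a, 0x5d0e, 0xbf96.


Sum all words (with carry folding):
+ 0x6556 = 0x6556
+ 0xdc6a = 0x41c1
+ 0x5d0e = 0x9ecf
+ 0xbf96 = 0x5e66
One's complement: ~0x5e66
Checksum = 0xa199


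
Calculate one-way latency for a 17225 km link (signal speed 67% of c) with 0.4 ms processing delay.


Speed = 0.67 * 3e5 km/s = 201000 km/s
Propagation delay = 17225 / 201000 = 0.0857 s = 85.6965 ms
Processing delay = 0.4 ms
Total one-way latency = 86.0965 ms


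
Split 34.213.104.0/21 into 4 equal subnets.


New prefix = 21 + 2 = 23
Each subnet has 512 addresses
  34.213.104.0/23
  34.213.106.0/23
  34.213.108.0/23
  34.213.110.0/23
Subnets: 34.213.104.0/23, 34.213.106.0/23, 34.213.108.0/23, 34.213.110.0/23


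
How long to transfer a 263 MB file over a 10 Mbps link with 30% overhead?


Effective throughput = 10 * (1 - 30/100) = 7 Mbps
File size in Mb = 263 * 8 = 2104 Mb
Time = 2104 / 7
Time = 300.5714 seconds


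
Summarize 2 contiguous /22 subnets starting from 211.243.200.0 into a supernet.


Original prefix: /22
Number of subnets: 2 = 2^1
New prefix = 22 - 1 = 21
Supernet: 211.243.200.0/21


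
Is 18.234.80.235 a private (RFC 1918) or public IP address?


RFC 1918 private ranges:
  10.0.0.0/8 (10.0.0.0 - 10.255.255.255)
  172.16.0.0/12 (172.16.0.0 - 172.31.255.255)
  192.168.0.0/16 (192.168.0.0 - 192.168.255.255)
Public (not in any RFC 1918 range)


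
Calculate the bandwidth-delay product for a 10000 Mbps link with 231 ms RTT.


BDP = bandwidth * RTT
= 10000 Mbps * 231 ms
= 10000 * 1e6 * 231 / 1000 bits
= 2310000000 bits
= 288750000 bytes
= 281982.4219 KB
BDP = 2310000000 bits (288750000 bytes)


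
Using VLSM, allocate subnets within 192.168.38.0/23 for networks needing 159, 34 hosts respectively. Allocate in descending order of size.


159 hosts -> /24 (254 usable): 192.168.38.0/24
34 hosts -> /26 (62 usable): 192.168.39.0/26
Allocation: 192.168.38.0/24 (159 hosts, 254 usable); 192.168.39.0/26 (34 hosts, 62 usable)


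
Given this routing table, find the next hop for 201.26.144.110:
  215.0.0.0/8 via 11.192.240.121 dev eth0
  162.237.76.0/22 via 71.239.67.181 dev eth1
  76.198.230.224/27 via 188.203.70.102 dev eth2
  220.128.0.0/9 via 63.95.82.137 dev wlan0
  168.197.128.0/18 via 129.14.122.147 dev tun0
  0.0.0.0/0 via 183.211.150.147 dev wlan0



Longest prefix match for 201.26.144.110:
  /8 215.0.0.0: no
  /22 162.237.76.0: no
  /27 76.198.230.224: no
  /9 220.128.0.0: no
  /18 168.197.128.0: no
  /0 0.0.0.0: MATCH
Selected: next-hop 183.211.150.147 via wlan0 (matched /0)


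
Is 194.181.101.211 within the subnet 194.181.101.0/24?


Subnet network: 194.181.101.0
Test IP AND mask: 194.181.101.0
Yes, 194.181.101.211 is in 194.181.101.0/24


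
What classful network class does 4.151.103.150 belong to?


First octet: 4
Binary: 00000100
0xxxxxxx -> Class A (1-126)
Class A, default mask 255.0.0.0 (/8)


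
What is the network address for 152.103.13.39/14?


IP:   10011000.01100111.00001101.00100111
Mask: 11111111.11111100.00000000.00000000
AND operation:
Net:  10011000.01100100.00000000.00000000
Network: 152.100.0.0/14


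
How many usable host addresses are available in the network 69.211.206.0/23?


Host bits = 32 - 23 = 9
Total addresses = 2^9 = 512
Usable = total - 2 (network and broadcast)
Usable hosts: 510


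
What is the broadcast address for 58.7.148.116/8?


Network: 58.0.0.0/8
Host bits = 24
Set all host bits to 1:
Broadcast: 58.255.255.255


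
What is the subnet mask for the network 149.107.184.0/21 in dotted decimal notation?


/21 means 21 network bits, 11 host bits
Binary: 11111111111111111111100000000000
Mask: 255.255.248.0


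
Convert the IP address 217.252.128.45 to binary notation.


217 = 11011001
252 = 11111100
128 = 10000000
45 = 00101101
Binary: 11011001.11111100.10000000.00101101


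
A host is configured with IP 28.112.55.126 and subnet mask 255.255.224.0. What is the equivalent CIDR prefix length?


Binary: 11111111.11111111.11100000.00000000
Count leading 1s
Prefix: /19


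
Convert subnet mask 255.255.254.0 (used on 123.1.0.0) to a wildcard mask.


Subnet mask: 255.255.254.0
Wildcard = 255.255.255.255 - subnet mask
255 - 255 = 0
255 - 255 = 0
255 - 254 = 1
255 - 0 = 255
Wildcard: 0.0.1.255


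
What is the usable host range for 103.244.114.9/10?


Network: 103.192.0.0
Broadcast: 103.255.255.255
First usable = network + 1
Last usable = broadcast - 1
Range: 103.192.0.1 to 103.255.255.254


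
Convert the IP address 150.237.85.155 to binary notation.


150 = 10010110
237 = 11101101
85 = 01010101
155 = 10011011
Binary: 10010110.11101101.01010101.10011011


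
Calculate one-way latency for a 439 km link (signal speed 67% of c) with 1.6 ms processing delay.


Speed = 0.67 * 3e5 km/s = 201000 km/s
Propagation delay = 439 / 201000 = 0.0022 s = 2.1841 ms
Processing delay = 1.6 ms
Total one-way latency = 3.7841 ms


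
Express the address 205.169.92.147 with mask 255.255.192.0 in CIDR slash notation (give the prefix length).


Binary: 11111111.11111111.11000000.00000000
Count leading 1s
Prefix: /18


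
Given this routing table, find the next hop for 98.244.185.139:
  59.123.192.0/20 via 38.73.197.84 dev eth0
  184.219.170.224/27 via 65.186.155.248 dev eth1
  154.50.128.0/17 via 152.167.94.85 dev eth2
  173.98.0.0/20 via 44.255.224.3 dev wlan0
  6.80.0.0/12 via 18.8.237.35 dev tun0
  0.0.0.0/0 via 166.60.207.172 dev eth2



Longest prefix match for 98.244.185.139:
  /20 59.123.192.0: no
  /27 184.219.170.224: no
  /17 154.50.128.0: no
  /20 173.98.0.0: no
  /12 6.80.0.0: no
  /0 0.0.0.0: MATCH
Selected: next-hop 166.60.207.172 via eth2 (matched /0)


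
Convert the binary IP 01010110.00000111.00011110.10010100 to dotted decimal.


01010110 = 86
00000111 = 7
00011110 = 30
10010100 = 148
IP: 86.7.30.148


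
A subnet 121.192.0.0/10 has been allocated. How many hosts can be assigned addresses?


Host bits = 32 - 10 = 22
Total addresses = 2^22 = 4194304
Usable = total - 2 (network and broadcast)
Usable hosts: 4194302


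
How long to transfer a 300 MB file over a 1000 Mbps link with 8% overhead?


Effective throughput = 1000 * (1 - 8/100) = 920 Mbps
File size in Mb = 300 * 8 = 2400 Mb
Time = 2400 / 920
Time = 2.6087 seconds


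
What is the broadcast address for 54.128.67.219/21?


Network: 54.128.64.0/21
Host bits = 11
Set all host bits to 1:
Broadcast: 54.128.71.255


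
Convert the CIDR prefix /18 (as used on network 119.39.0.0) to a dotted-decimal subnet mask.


/18 means 18 network bits, 14 host bits
Binary: 11111111111111111100000000000000
Mask: 255.255.192.0


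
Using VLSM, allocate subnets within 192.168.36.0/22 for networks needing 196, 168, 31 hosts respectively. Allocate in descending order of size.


196 hosts -> /24 (254 usable): 192.168.36.0/24
168 hosts -> /24 (254 usable): 192.168.37.0/24
31 hosts -> /26 (62 usable): 192.168.38.0/26
Allocation: 192.168.36.0/24 (196 hosts, 254 usable); 192.168.37.0/24 (168 hosts, 254 usable); 192.168.38.0/26 (31 hosts, 62 usable)


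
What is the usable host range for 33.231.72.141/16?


Network: 33.231.0.0
Broadcast: 33.231.255.255
First usable = network + 1
Last usable = broadcast - 1
Range: 33.231.0.1 to 33.231.255.254


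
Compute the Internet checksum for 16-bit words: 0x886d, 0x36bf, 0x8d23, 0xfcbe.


Sum all words (with carry folding):
+ 0x886d = 0x886d
+ 0x36bf = 0xbf2c
+ 0x8d23 = 0x4c50
+ 0xfcbe = 0x490f
One's complement: ~0x490f
Checksum = 0xb6f0


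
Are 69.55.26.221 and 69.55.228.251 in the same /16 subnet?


Mask: 255.255.0.0
69.55.26.221 AND mask = 69.55.0.0
69.55.228.251 AND mask = 69.55.0.0
Yes, same subnet (69.55.0.0)


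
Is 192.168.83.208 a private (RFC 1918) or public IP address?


RFC 1918 private ranges:
  10.0.0.0/8 (10.0.0.0 - 10.255.255.255)
  172.16.0.0/12 (172.16.0.0 - 172.31.255.255)
  192.168.0.0/16 (192.168.0.0 - 192.168.255.255)
Private (in 192.168.0.0/16)


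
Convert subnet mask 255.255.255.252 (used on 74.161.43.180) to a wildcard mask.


Subnet mask: 255.255.255.252
Wildcard = 255.255.255.255 - subnet mask
255 - 255 = 0
255 - 255 = 0
255 - 255 = 0
255 - 252 = 3
Wildcard: 0.0.0.3


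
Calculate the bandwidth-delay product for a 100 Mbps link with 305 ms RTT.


BDP = bandwidth * RTT
= 100 Mbps * 305 ms
= 100 * 1e6 * 305 / 1000 bits
= 30500000 bits
= 3812500 bytes
= 3723.1445 KB
BDP = 30500000 bits (3812500 bytes)


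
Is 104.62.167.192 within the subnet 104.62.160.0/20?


Subnet network: 104.62.160.0
Test IP AND mask: 104.62.160.0
Yes, 104.62.167.192 is in 104.62.160.0/20


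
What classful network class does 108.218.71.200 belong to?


First octet: 108
Binary: 01101100
0xxxxxxx -> Class A (1-126)
Class A, default mask 255.0.0.0 (/8)


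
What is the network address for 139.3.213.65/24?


IP:   10001011.00000011.11010101.01000001
Mask: 11111111.11111111.11111111.00000000
AND operation:
Net:  10001011.00000011.11010101.00000000
Network: 139.3.213.0/24


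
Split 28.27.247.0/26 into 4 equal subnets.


New prefix = 26 + 2 = 28
Each subnet has 16 addresses
  28.27.247.0/28
  28.27.247.16/28
  28.27.247.32/28
  28.27.247.48/28
Subnets: 28.27.247.0/28, 28.27.247.16/28, 28.27.247.32/28, 28.27.247.48/28


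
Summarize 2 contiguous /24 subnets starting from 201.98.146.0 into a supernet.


Original prefix: /24
Number of subnets: 2 = 2^1
New prefix = 24 - 1 = 23
Supernet: 201.98.146.0/23


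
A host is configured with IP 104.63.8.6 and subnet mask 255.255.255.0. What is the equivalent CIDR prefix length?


Binary: 11111111.11111111.11111111.00000000
Count leading 1s
Prefix: /24


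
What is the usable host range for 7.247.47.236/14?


Network: 7.244.0.0
Broadcast: 7.247.255.255
First usable = network + 1
Last usable = broadcast - 1
Range: 7.244.0.1 to 7.247.255.254


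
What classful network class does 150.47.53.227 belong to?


First octet: 150
Binary: 10010110
10xxxxxx -> Class B (128-191)
Class B, default mask 255.255.0.0 (/16)


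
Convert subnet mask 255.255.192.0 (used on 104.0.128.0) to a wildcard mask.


Subnet mask: 255.255.192.0
Wildcard = 255.255.255.255 - subnet mask
255 - 255 = 0
255 - 255 = 0
255 - 192 = 63
255 - 0 = 255
Wildcard: 0.0.63.255


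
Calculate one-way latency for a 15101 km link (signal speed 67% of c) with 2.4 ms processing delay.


Speed = 0.67 * 3e5 km/s = 201000 km/s
Propagation delay = 15101 / 201000 = 0.0751 s = 75.1294 ms
Processing delay = 2.4 ms
Total one-way latency = 77.5294 ms


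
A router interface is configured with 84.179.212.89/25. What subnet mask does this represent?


/25 means 25 network bits, 7 host bits
Binary: 11111111111111111111111110000000
Mask: 255.255.255.128


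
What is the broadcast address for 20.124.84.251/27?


Network: 20.124.84.224/27
Host bits = 5
Set all host bits to 1:
Broadcast: 20.124.84.255


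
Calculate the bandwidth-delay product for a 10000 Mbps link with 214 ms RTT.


BDP = bandwidth * RTT
= 10000 Mbps * 214 ms
= 10000 * 1e6 * 214 / 1000 bits
= 2140000000 bits
= 267500000 bytes
= 261230.4688 KB
BDP = 2140000000 bits (267500000 bytes)


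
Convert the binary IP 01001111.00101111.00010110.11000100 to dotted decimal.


01001111 = 79
00101111 = 47
00010110 = 22
11000100 = 196
IP: 79.47.22.196


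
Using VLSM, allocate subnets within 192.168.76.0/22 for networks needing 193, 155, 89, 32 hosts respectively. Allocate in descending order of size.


193 hosts -> /24 (254 usable): 192.168.76.0/24
155 hosts -> /24 (254 usable): 192.168.77.0/24
89 hosts -> /25 (126 usable): 192.168.78.0/25
32 hosts -> /26 (62 usable): 192.168.78.128/26
Allocation: 192.168.76.0/24 (193 hosts, 254 usable); 192.168.77.0/24 (155 hosts, 254 usable); 192.168.78.0/25 (89 hosts, 126 usable); 192.168.78.128/26 (32 hosts, 62 usable)


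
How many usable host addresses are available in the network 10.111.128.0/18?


Host bits = 32 - 18 = 14
Total addresses = 2^14 = 16384
Usable = total - 2 (network and broadcast)
Usable hosts: 16382


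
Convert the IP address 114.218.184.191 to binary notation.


114 = 01110010
218 = 11011010
184 = 10111000
191 = 10111111
Binary: 01110010.11011010.10111000.10111111


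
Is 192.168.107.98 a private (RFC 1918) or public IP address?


RFC 1918 private ranges:
  10.0.0.0/8 (10.0.0.0 - 10.255.255.255)
  172.16.0.0/12 (172.16.0.0 - 172.31.255.255)
  192.168.0.0/16 (192.168.0.0 - 192.168.255.255)
Private (in 192.168.0.0/16)


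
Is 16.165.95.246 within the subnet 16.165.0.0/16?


Subnet network: 16.165.0.0
Test IP AND mask: 16.165.0.0
Yes, 16.165.95.246 is in 16.165.0.0/16


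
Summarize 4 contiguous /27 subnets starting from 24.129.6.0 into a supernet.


Original prefix: /27
Number of subnets: 4 = 2^2
New prefix = 27 - 2 = 25
Supernet: 24.129.6.0/25


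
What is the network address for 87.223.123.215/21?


IP:   01010111.11011111.01111011.11010111
Mask: 11111111.11111111.11111000.00000000
AND operation:
Net:  01010111.11011111.01111000.00000000
Network: 87.223.120.0/21


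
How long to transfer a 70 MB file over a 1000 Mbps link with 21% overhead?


Effective throughput = 1000 * (1 - 21/100) = 790 Mbps
File size in Mb = 70 * 8 = 560 Mb
Time = 560 / 790
Time = 0.7089 seconds


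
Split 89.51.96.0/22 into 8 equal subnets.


New prefix = 22 + 3 = 25
Each subnet has 128 addresses
  89.51.96.0/25
  89.51.96.128/25
  89.51.97.0/25
  89.51.97.128/25
  89.51.98.0/25
  89.51.98.128/25
  89.51.99.0/25
  89.51.99.128/25
Subnets: 89.51.96.0/25, 89.51.96.128/25, 89.51.97.0/25, 89.51.97.128/25, 89.51.98.0/25, 89.51.98.128/25, 89.51.99.0/25, 89.51.99.128/25


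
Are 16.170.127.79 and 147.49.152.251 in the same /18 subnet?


Mask: 255.255.192.0
16.170.127.79 AND mask = 16.170.64.0
147.49.152.251 AND mask = 147.49.128.0
No, different subnets (16.170.64.0 vs 147.49.128.0)


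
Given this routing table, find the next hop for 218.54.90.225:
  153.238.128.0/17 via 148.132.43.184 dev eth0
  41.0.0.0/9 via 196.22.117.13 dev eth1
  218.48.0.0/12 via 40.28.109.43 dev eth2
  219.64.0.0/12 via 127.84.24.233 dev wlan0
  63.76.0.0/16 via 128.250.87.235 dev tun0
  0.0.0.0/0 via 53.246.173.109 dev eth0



Longest prefix match for 218.54.90.225:
  /17 153.238.128.0: no
  /9 41.0.0.0: no
  /12 218.48.0.0: MATCH
  /12 219.64.0.0: no
  /16 63.76.0.0: no
  /0 0.0.0.0: MATCH
Selected: next-hop 40.28.109.43 via eth2 (matched /12)


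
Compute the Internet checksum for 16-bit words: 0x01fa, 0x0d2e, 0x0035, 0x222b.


Sum all words (with carry folding):
+ 0x01fa = 0x01fa
+ 0x0d2e = 0x0f28
+ 0x0035 = 0x0f5d
+ 0x222b = 0x3188
One's complement: ~0x3188
Checksum = 0xce77


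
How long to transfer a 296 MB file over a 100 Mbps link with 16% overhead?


Effective throughput = 100 * (1 - 16/100) = 84 Mbps
File size in Mb = 296 * 8 = 2368 Mb
Time = 2368 / 84
Time = 28.1905 seconds


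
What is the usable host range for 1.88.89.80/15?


Network: 1.88.0.0
Broadcast: 1.89.255.255
First usable = network + 1
Last usable = broadcast - 1
Range: 1.88.0.1 to 1.89.255.254


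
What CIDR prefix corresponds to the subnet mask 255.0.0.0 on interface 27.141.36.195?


Binary: 11111111.00000000.00000000.00000000
Count leading 1s
Prefix: /8


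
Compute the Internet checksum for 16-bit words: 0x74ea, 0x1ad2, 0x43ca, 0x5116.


Sum all words (with carry folding):
+ 0x74ea = 0x74ea
+ 0x1ad2 = 0x8fbc
+ 0x43ca = 0xd386
+ 0x5116 = 0x249d
One's complement: ~0x249d
Checksum = 0xdb62


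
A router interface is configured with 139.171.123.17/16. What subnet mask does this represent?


/16 means 16 network bits, 16 host bits
Binary: 11111111111111110000000000000000
Mask: 255.255.0.0


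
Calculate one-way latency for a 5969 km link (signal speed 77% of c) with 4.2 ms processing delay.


Speed = 0.77 * 3e5 km/s = 231000 km/s
Propagation delay = 5969 / 231000 = 0.0258 s = 25.8398 ms
Processing delay = 4.2 ms
Total one-way latency = 30.0398 ms


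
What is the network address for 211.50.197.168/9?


IP:   11010011.00110010.11000101.10101000
Mask: 11111111.10000000.00000000.00000000
AND operation:
Net:  11010011.00000000.00000000.00000000
Network: 211.0.0.0/9


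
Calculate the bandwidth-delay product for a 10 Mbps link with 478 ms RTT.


BDP = bandwidth * RTT
= 10 Mbps * 478 ms
= 10 * 1e6 * 478 / 1000 bits
= 4780000 bits
= 597500 bytes
= 583.4961 KB
BDP = 4780000 bits (597500 bytes)


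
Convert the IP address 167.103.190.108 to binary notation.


167 = 10100111
103 = 01100111
190 = 10111110
108 = 01101100
Binary: 10100111.01100111.10111110.01101100


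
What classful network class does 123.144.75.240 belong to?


First octet: 123
Binary: 01111011
0xxxxxxx -> Class A (1-126)
Class A, default mask 255.0.0.0 (/8)


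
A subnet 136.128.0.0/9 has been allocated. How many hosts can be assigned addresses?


Host bits = 32 - 9 = 23
Total addresses = 2^23 = 8388608
Usable = total - 2 (network and broadcast)
Usable hosts: 8388606


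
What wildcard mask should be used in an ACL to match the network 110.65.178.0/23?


Subnet mask: 255.255.254.0
Wildcard = 255.255.255.255 - subnet mask
255 - 255 = 0
255 - 255 = 0
255 - 254 = 1
255 - 0 = 255
Wildcard: 0.0.1.255


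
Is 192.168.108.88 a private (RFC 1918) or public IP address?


RFC 1918 private ranges:
  10.0.0.0/8 (10.0.0.0 - 10.255.255.255)
  172.16.0.0/12 (172.16.0.0 - 172.31.255.255)
  192.168.0.0/16 (192.168.0.0 - 192.168.255.255)
Private (in 192.168.0.0/16)


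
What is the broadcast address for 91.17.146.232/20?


Network: 91.17.144.0/20
Host bits = 12
Set all host bits to 1:
Broadcast: 91.17.159.255


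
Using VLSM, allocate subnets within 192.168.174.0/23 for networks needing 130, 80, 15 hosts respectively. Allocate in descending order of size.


130 hosts -> /24 (254 usable): 192.168.174.0/24
80 hosts -> /25 (126 usable): 192.168.175.0/25
15 hosts -> /27 (30 usable): 192.168.175.128/27
Allocation: 192.168.174.0/24 (130 hosts, 254 usable); 192.168.175.0/25 (80 hosts, 126 usable); 192.168.175.128/27 (15 hosts, 30 usable)


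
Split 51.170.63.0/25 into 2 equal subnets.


New prefix = 25 + 1 = 26
Each subnet has 64 addresses
  51.170.63.0/26
  51.170.63.64/26
Subnets: 51.170.63.0/26, 51.170.63.64/26


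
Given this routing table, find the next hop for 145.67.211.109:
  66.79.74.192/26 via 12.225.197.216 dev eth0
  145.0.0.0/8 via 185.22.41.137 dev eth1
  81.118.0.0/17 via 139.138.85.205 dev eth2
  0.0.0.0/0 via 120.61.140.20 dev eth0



Longest prefix match for 145.67.211.109:
  /26 66.79.74.192: no
  /8 145.0.0.0: MATCH
  /17 81.118.0.0: no
  /0 0.0.0.0: MATCH
Selected: next-hop 185.22.41.137 via eth1 (matched /8)


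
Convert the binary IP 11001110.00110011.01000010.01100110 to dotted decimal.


11001110 = 206
00110011 = 51
01000010 = 66
01100110 = 102
IP: 206.51.66.102


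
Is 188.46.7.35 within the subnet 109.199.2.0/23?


Subnet network: 109.199.2.0
Test IP AND mask: 188.46.6.0
No, 188.46.7.35 is not in 109.199.2.0/23


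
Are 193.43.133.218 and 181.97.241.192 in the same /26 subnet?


Mask: 255.255.255.192
193.43.133.218 AND mask = 193.43.133.192
181.97.241.192 AND mask = 181.97.241.192
No, different subnets (193.43.133.192 vs 181.97.241.192)


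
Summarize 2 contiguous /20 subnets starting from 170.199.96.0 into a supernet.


Original prefix: /20
Number of subnets: 2 = 2^1
New prefix = 20 - 1 = 19
Supernet: 170.199.96.0/19


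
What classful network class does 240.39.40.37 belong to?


First octet: 240
Binary: 11110000
1111xxxx -> Class E (240-255)
Class E (reserved), default mask N/A


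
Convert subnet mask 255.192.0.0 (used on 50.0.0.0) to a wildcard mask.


Subnet mask: 255.192.0.0
Wildcard = 255.255.255.255 - subnet mask
255 - 255 = 0
255 - 192 = 63
255 - 0 = 255
255 - 0 = 255
Wildcard: 0.63.255.255


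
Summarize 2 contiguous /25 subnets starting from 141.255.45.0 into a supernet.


Original prefix: /25
Number of subnets: 2 = 2^1
New prefix = 25 - 1 = 24
Supernet: 141.255.45.0/24


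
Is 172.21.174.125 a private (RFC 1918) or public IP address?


RFC 1918 private ranges:
  10.0.0.0/8 (10.0.0.0 - 10.255.255.255)
  172.16.0.0/12 (172.16.0.0 - 172.31.255.255)
  192.168.0.0/16 (192.168.0.0 - 192.168.255.255)
Private (in 172.16.0.0/12)


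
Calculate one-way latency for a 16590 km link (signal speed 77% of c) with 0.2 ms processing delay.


Speed = 0.77 * 3e5 km/s = 231000 km/s
Propagation delay = 16590 / 231000 = 0.0718 s = 71.8182 ms
Processing delay = 0.2 ms
Total one-way latency = 72.0182 ms


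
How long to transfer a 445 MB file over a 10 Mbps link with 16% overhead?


Effective throughput = 10 * (1 - 16/100) = 8.4 Mbps
File size in Mb = 445 * 8 = 3560 Mb
Time = 3560 / 8.4
Time = 423.8095 seconds
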